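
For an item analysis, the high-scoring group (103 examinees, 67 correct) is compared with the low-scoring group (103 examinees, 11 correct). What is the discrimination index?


p_upper = 67/103 = 0.6505
p_lower = 11/103 = 0.1068
D = 0.6505 - 0.1068 = 0.5437

0.5437


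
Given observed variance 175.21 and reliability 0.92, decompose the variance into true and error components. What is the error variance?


var_true = rxx * var_obs = 0.92 * 175.21 = 161.1932
var_error = var_obs - var_true
var_error = 175.21 - 161.1932
var_error = 14.0168

14.0168


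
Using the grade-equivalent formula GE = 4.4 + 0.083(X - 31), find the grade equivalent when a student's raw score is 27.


raw - median = 27 - 31 = -4
slope * diff = 0.083 * -4 = -0.332
GE = 4.4 + -0.332
GE = 4.068

4.068


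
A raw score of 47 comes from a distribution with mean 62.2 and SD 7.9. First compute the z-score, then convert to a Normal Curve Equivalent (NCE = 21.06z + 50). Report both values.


z = (X - mean) / SD = (47 - 62.2) / 7.9
z = -15.2 / 7.9
z = -1.9241
NCE = NCE = 21.06z + 50
Carry z at full precision (z = -15.2 / 7.9) into the conversion:
NCE = 21.06 * (-15.2 / 7.9) + 50 = -320.112 / 7.9 + 50
NCE = -40.5205 + 50
NCE = 9.4795

9.4795


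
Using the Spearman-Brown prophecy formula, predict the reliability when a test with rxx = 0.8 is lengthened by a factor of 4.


r_new = (n * rxx) / (1 + (n-1) * rxx)
r_new = (4 * 0.8) / (1 + 3 * 0.8)
r_new = 3.2 / 3.4
r_new = 0.9412

0.9412


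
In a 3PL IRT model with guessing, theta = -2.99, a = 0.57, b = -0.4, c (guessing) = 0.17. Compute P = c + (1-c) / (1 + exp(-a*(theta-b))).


logit = 0.57*(-2.99 - -0.4) = -1.4763
P* = 1/(1 + exp(--1.4763)) = 0.186
P = 0.17 + (1 - 0.17) * 0.186
P = 0.3244

0.3244


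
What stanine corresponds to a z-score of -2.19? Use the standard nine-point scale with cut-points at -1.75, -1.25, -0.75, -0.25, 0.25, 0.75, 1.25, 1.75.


Stanine boundaries: [-1.75, -1.25, -0.75, -0.25, 0.25, 0.75, 1.25, 1.75]
z = -2.19
Check each boundary:
  z < -1.75
  z < -1.25
  z < -0.75
  z < -0.25
  z < 0.25
  z < 0.75
  z < 1.25
  z < 1.75
Highest qualifying boundary gives stanine = 1

1


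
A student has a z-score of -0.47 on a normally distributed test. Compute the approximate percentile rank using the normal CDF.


CDF(z) = 0.5 * (1 + erf(z/sqrt(2)))
erf(-0.3323) = -0.3616
CDF = 0.3192
Percentile rank = 0.3192 * 100 = 31.92

31.92


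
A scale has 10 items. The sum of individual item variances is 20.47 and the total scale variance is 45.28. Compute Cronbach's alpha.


alpha = (k/(k-1)) * (1 - sum(si^2)/s_total^2)
= (10/9) * (1 - 20.47/45.28)
alpha = 0.6088

0.6088


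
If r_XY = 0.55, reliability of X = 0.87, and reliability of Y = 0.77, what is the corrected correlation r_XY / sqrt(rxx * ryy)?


r_corrected = rxy / sqrt(rxx * ryy)
= 0.55 / sqrt(0.87 * 0.77)
= 0.55 / sqrt(0.6699)
= 0.55 / 0.818474
r_corrected = 0.672

0.672


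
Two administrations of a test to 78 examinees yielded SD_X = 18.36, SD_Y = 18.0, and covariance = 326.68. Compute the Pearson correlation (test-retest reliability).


r = cov(X,Y) / (SD_X * SD_Y)
r = 326.68 / (18.36 * 18.0)
r = 326.68 / 330.48
r = 0.9885

0.9885


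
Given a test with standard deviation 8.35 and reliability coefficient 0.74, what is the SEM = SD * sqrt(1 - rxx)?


SEM = SD * sqrt(1 - rxx)
SEM = 8.35 * sqrt(1 - 0.74)
SEM = 8.35 * sqrt(0.26) = 8.35 * 0.509902
SEM = 4.2577

4.2577


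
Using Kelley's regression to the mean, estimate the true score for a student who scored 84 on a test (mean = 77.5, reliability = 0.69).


T_est = rxx * X + (1 - rxx) * mean
T_est = 0.69 * 84 + 0.31 * 77.5
T_est = 57.96 + 24.025
T_est = 81.985

81.985


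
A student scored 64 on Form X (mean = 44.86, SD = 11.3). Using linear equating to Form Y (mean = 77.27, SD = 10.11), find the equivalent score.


slope = SD_Y / SD_X = 10.11 / 11.3 ~ 0.8947
intercept = mean_Y - slope * mean_X = 77.27 - (10.11 / 11.3) * 44.86 ~ 37.1342
Y = slope * X + intercept. To avoid rounding drift from the rounded slope/intercept, evaluate the equivalent form Y = mean_Y + SD_Y * (X - mean_X) / SD_X at full precision:
Y = 77.27 + 10.11 * (64 - 44.86) / 11.3
Y = 77.27 + 10.11 * 19.14 / 11.3
Y = 77.27 + 193.5054 / 11.3
Y = 77.27 + 17.1244
Y = 94.3944

94.3944


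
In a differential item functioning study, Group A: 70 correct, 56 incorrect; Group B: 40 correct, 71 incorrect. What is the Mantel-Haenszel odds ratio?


Odds_A = 70/56 = 1.25
Odds_B = 40/71 = 0.5634
OR = Odds_A / Odds_B = 1.25 / 0.5634
Exactly, OR = (70 * 71) / (56 * 40) = 4970 / 2240
OR = 2.2188

2.2188


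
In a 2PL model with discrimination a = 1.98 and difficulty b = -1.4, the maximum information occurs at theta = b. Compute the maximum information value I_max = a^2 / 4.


For 2PL, max info at theta = b = -1.4
I_max = a^2 / 4 = 1.98^2 / 4
= 3.9204 / 4
I_max = 0.9801

0.9801


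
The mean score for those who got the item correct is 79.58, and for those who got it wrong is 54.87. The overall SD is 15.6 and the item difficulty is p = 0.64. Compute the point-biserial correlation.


q = 1 - p = 0.36
rpb = ((M1 - M0) / SD) * sqrt(p * q)
rpb = ((79.58 - 54.87) / 15.6) * sqrt(0.64 * 0.36)
rpb = 0.7603

0.7603


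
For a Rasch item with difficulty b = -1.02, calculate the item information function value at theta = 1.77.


P = 1/(1+exp(-(1.77--1.02))) = 0.9421
I = P*(1-P) = 0.9421 * 0.0579
I = 0.0545

0.0545


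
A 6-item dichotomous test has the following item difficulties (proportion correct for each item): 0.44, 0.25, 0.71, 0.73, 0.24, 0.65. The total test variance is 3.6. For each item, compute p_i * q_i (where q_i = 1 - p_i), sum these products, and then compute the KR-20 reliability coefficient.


For each item, compute p_i * q_i:
  Item 1: 0.44 * 0.56 = 0.2464
  Item 2: 0.25 * 0.75 = 0.1875
  Item 3: 0.71 * 0.29 = 0.2059
  Item 4: 0.73 * 0.27 = 0.1971
  Item 5: 0.24 * 0.76 = 0.1824
  Item 6: 0.65 * 0.35 = 0.2275
Sum(p_i * q_i) = 0.2464 + 0.1875 + 0.2059 + 0.1971 + 0.1824 + 0.2275 = 1.2468
KR-20 = (k/(k-1)) * (1 - Sum(p_i*q_i) / Var_total)
= (6/5) * (1 - 1.2468/3.6)
= 1.2 * 0.6537
KR-20 = 0.7844

0.7844


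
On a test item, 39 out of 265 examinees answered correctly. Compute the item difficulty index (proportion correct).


Item difficulty p = number correct / total examinees
p = 39 / 265
p = 0.1472

0.1472


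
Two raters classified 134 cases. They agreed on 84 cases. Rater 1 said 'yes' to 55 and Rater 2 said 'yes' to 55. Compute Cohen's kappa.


P_o = 84/134 = 0.626866
P_e = (55*55 + 79*79) / 17956 = 0.516039
kappa = (P_o - P_e) / (1 - P_e)
kappa = (0.626866 - 0.516039) / (1 - 0.516039)
kappa = 0.229

0.229


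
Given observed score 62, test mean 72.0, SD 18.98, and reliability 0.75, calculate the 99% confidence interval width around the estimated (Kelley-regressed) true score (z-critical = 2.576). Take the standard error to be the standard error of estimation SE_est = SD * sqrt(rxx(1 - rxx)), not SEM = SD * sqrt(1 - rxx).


True score estimate = 0.75*62 + 0.25*72.0 = 64.5
SE_est = SD * sqrt(rxx * (1 - rxx)) = 18.98 * sqrt(0.75 * 0.25) = 18.98 * sqrt(0.1875) = 8.218581
CI = T_est +/- z * SE_est, so width = 2 * z * SE_est = 2 * 2.576 * 8.218581
Width = 42.3421

42.3421


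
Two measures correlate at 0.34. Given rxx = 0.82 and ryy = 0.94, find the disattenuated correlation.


r_corrected = rxy / sqrt(rxx * ryy)
= 0.34 / sqrt(0.82 * 0.94)
= 0.34 / sqrt(0.7708)
= 0.34 / 0.877952
r_corrected = 0.3873

0.3873


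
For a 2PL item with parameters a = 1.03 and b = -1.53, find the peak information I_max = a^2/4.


For 2PL, max info at theta = b = -1.53
I_max = a^2 / 4 = 1.03^2 / 4
= 1.0609 / 4
I_max = 0.2652

0.2652


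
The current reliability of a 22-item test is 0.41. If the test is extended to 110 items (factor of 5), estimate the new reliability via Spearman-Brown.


r_new = (n * rxx) / (1 + (n-1) * rxx)
r_new = (5 * 0.41) / (1 + 4 * 0.41)
r_new = 2.05 / 2.64
r_new = 0.7765

0.7765


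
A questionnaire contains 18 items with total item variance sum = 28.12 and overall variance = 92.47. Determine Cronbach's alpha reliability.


alpha = (k/(k-1)) * (1 - sum(si^2)/s_total^2)
= (18/17) * (1 - 28.12/92.47)
alpha = 0.7368

0.7368


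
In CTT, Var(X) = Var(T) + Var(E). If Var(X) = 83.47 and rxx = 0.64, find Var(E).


var_true = rxx * var_obs = 0.64 * 83.47 = 53.4208
var_error = var_obs - var_true
var_error = 83.47 - 53.4208
var_error = 30.0492

30.0492


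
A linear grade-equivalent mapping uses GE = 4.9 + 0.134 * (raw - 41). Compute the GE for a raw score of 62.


raw - median = 62 - 41 = 21
slope * diff = 0.134 * 21 = 2.814
GE = 4.9 + 2.814
GE = 7.714

7.714


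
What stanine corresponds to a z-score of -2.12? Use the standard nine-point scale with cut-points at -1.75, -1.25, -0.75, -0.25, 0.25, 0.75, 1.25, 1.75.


Stanine boundaries: [-1.75, -1.25, -0.75, -0.25, 0.25, 0.75, 1.25, 1.75]
z = -2.12
Check each boundary:
  z < -1.75
  z < -1.25
  z < -0.75
  z < -0.25
  z < 0.25
  z < 0.75
  z < 1.25
  z < 1.75
Highest qualifying boundary gives stanine = 1

1


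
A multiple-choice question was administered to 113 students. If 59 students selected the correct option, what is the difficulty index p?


Item difficulty p = number correct / total examinees
p = 59 / 113
p = 0.5221

0.5221


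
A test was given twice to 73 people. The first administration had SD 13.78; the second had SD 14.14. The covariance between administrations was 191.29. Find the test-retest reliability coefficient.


r = cov(X,Y) / (SD_X * SD_Y)
r = 191.29 / (13.78 * 14.14)
r = 191.29 / 194.8492
r = 0.9817

0.9817


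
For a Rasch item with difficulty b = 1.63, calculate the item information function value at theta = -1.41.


P = 1/(1+exp(-(-1.41-1.63))) = 0.0457
I = P*(1-P) = 0.0457 * 0.9543
I = 0.0436

0.0436


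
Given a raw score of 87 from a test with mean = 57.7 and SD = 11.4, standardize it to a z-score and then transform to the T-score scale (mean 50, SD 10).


z = (X - mean) / SD = (87 - 57.7) / 11.4
z = 29.3 / 11.4
z = 2.5702
T-score = T = 50 + 10z
Carry z at full precision (z = 29.3 / 11.4) into the conversion:
T-score = 50 + 10 * (29.3 / 11.4) = 50 + 293 / 11.4
T-score = 50 + 25.7018
T-score = 75.7018

75.7018


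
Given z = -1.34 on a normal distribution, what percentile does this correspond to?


CDF(z) = 0.5 * (1 + erf(z/sqrt(2)))
erf(-0.9475) = -0.8198
CDF = 0.0901
Percentile rank = 0.0901 * 100 = 9.01

9.01


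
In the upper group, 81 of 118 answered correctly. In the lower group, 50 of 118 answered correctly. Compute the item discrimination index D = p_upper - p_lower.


p_upper = 81/118 = 0.6864
p_lower = 50/118 = 0.4237
D = 0.6864 - 0.4237 = 0.2627

0.2627


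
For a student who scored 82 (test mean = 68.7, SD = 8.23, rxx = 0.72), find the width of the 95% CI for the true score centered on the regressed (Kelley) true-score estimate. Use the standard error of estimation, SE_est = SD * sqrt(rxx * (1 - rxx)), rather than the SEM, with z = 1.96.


True score estimate = 0.72*82 + 0.28*68.7 = 78.276
SE_est = SD * sqrt(rxx * (1 - rxx)) = 8.23 * sqrt(0.72 * 0.28) = 8.23 * sqrt(0.2016) = 3.695261
CI = T_est +/- z * SE_est, so width = 2 * z * SE_est = 2 * 1.96 * 3.695261
Width = 14.4854

14.4854


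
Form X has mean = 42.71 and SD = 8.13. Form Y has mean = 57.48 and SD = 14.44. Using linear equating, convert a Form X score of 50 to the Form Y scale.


slope = SD_Y / SD_X = 14.44 / 8.13 ~ 1.7761
intercept = mean_Y - slope * mean_X = 57.48 - (14.44 / 8.13) * 42.71 ~ -18.3788
Y = slope * X + intercept. To avoid rounding drift from the rounded slope/intercept, evaluate the equivalent form Y = mean_Y + SD_Y * (X - mean_X) / SD_X at full precision:
Y = 57.48 + 14.44 * (50 - 42.71) / 8.13
Y = 57.48 + 14.44 * 7.29 / 8.13
Y = 57.48 + 105.2676 / 8.13
Y = 57.48 + 12.948
Y = 70.428

70.428


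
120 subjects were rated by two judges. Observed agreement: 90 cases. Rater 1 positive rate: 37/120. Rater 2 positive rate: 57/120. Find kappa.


P_o = 90/120 = 0.75
P_e = (37*57 + 83*63) / 14400 = 0.509583
kappa = (P_o - P_e) / (1 - P_e)
kappa = (0.75 - 0.509583) / (1 - 0.509583)
kappa = 0.4902

0.4902


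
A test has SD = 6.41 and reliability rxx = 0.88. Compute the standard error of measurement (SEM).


SEM = SD * sqrt(1 - rxx)
SEM = 6.41 * sqrt(1 - 0.88)
SEM = 6.41 * sqrt(0.12) = 6.41 * 0.34641
SEM = 2.2205

2.2205


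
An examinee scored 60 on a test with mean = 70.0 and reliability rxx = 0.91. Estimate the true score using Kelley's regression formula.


T_est = rxx * X + (1 - rxx) * mean
T_est = 0.91 * 60 + 0.09 * 70.0
T_est = 54.6 + 6.3
T_est = 60.9

60.9


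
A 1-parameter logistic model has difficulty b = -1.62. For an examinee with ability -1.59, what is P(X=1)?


theta - b = -1.59 - -1.62 = 0.03
exp(-(theta - b)) = exp(-0.03) = 0.9704
P = 1 / (1 + 0.9704)
P = 0.5075

0.5075


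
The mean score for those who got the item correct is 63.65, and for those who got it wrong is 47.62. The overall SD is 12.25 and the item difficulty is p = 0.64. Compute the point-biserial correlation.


q = 1 - p = 0.36
rpb = ((M1 - M0) / SD) * sqrt(p * q)
rpb = ((63.65 - 47.62) / 12.25) * sqrt(0.64 * 0.36)
rpb = 0.6281

0.6281


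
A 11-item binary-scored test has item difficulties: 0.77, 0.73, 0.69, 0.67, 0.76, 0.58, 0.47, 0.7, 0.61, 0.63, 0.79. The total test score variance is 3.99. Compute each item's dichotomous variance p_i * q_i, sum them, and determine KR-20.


For each item, compute p_i * q_i:
  Item 1: 0.77 * 0.23 = 0.1771
  Item 2: 0.73 * 0.27 = 0.1971
  Item 3: 0.69 * 0.31 = 0.2139
  Item 4: 0.67 * 0.33 = 0.2211
  Item 5: 0.76 * 0.24 = 0.1824
  Item 6: 0.58 * 0.42 = 0.2436
  Item 7: 0.47 * 0.53 = 0.2491
  Item 8: 0.7 * 0.3 = 0.21
  Item 9: 0.61 * 0.39 = 0.2379
  Item 10: 0.63 * 0.37 = 0.2331
  Item 11: 0.79 * 0.21 = 0.1659
Sum(p_i * q_i) = 0.1771 + 0.1971 + 0.2139 + 0.2211 + 0.1824 + 0.2436 + 0.2491 + 0.21 + 0.2379 + 0.2331 + 0.1659 = 2.3312
KR-20 = (k/(k-1)) * (1 - Sum(p_i*q_i) / Var_total)
= (11/10) * (1 - 2.3312/3.99)
= 1.1 * 0.4157
KR-20 = 0.4573

0.4573


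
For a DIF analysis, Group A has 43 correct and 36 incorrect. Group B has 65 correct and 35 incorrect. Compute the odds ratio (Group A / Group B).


Odds_A = 43/36 = 1.1944
Odds_B = 65/35 = 1.8571
OR = Odds_A / Odds_B = 1.1944 / 1.8571
Exactly, OR = (43 * 35) / (36 * 65) = 1505 / 2340
OR = 0.6432

0.6432


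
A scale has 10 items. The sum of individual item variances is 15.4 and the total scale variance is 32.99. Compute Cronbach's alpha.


alpha = (k/(k-1)) * (1 - sum(si^2)/s_total^2)
= (10/9) * (1 - 15.4/32.99)
alpha = 0.5924

0.5924


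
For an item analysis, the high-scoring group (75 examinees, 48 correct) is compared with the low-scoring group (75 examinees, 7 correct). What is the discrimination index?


p_upper = 48/75 = 0.64
p_lower = 7/75 = 0.0933
D = 0.64 - 0.0933 = 0.5467

0.5467


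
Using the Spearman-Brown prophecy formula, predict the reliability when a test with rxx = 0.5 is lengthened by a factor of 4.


r_new = (n * rxx) / (1 + (n-1) * rxx)
r_new = (4 * 0.5) / (1 + 3 * 0.5)
r_new = 2.0 / 2.5
r_new = 0.8

0.8


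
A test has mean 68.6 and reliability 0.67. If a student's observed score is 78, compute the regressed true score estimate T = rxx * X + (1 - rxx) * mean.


T_est = rxx * X + (1 - rxx) * mean
T_est = 0.67 * 78 + 0.33 * 68.6
T_est = 52.26 + 22.638
T_est = 74.898

74.898


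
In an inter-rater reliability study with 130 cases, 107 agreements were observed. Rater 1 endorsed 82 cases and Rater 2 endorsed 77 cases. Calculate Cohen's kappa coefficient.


P_o = 107/130 = 0.823077
P_e = (82*77 + 48*53) / 16900 = 0.524142
kappa = (P_o - P_e) / (1 - P_e)
kappa = (0.823077 - 0.524142) / (1 - 0.524142)
kappa = 0.6282

0.6282


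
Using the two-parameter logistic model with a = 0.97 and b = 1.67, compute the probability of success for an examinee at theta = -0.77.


a*(theta - b) = 0.97 * (-0.77 - 1.67) = -2.3668
exp(--2.3668) = 10.6632
P = 1 / (1 + 10.6632)
P = 0.0857

0.0857


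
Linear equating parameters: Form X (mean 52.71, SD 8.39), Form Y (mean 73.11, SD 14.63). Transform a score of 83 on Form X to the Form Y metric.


slope = SD_Y / SD_X = 14.63 / 8.39 ~ 1.7437
intercept = mean_Y - slope * mean_X = 73.11 - (14.63 / 8.39) * 52.71 ~ -18.8027
Y = slope * X + intercept. To avoid rounding drift from the rounded slope/intercept, evaluate the equivalent form Y = mean_Y + SD_Y * (X - mean_X) / SD_X at full precision:
Y = 73.11 + 14.63 * (83 - 52.71) / 8.39
Y = 73.11 + 14.63 * 30.29 / 8.39
Y = 73.11 + 443.1427 / 8.39
Y = 73.11 + 52.818
Y = 125.928

125.928


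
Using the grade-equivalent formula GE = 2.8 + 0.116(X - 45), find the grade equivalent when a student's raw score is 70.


raw - median = 70 - 45 = 25
slope * diff = 0.116 * 25 = 2.9
GE = 2.8 + 2.9
GE = 5.7

5.7


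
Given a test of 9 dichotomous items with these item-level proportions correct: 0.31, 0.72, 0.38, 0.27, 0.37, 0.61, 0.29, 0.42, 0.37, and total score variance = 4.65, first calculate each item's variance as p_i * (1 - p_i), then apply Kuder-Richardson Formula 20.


For each item, compute p_i * q_i:
  Item 1: 0.31 * 0.69 = 0.2139
  Item 2: 0.72 * 0.28 = 0.2016
  Item 3: 0.38 * 0.62 = 0.2356
  Item 4: 0.27 * 0.73 = 0.1971
  Item 5: 0.37 * 0.63 = 0.2331
  Item 6: 0.61 * 0.39 = 0.2379
  Item 7: 0.29 * 0.71 = 0.2059
  Item 8: 0.42 * 0.58 = 0.2436
  Item 9: 0.37 * 0.63 = 0.2331
Sum(p_i * q_i) = 0.2139 + 0.2016 + 0.2356 + 0.1971 + 0.2331 + 0.2379 + 0.2059 + 0.2436 + 0.2331 = 2.0018
KR-20 = (k/(k-1)) * (1 - Sum(p_i*q_i) / Var_total)
= (9/8) * (1 - 2.0018/4.65)
= 1.125 * 0.5695
KR-20 = 0.6407

0.6407


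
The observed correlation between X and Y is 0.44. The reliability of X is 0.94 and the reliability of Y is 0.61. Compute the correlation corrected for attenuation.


r_corrected = rxy / sqrt(rxx * ryy)
= 0.44 / sqrt(0.94 * 0.61)
= 0.44 / sqrt(0.5734)
= 0.44 / 0.757232
r_corrected = 0.5811

0.5811


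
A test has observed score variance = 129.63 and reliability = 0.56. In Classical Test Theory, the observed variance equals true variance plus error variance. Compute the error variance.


var_true = rxx * var_obs = 0.56 * 129.63 = 72.5928
var_error = var_obs - var_true
var_error = 129.63 - 72.5928
var_error = 57.0372

57.0372


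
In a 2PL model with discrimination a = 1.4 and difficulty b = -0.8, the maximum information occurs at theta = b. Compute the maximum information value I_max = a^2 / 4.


For 2PL, max info at theta = b = -0.8
I_max = a^2 / 4 = 1.4^2 / 4
= 1.96 / 4
I_max = 0.49

0.49


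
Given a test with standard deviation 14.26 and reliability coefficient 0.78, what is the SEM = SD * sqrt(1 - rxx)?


SEM = SD * sqrt(1 - rxx)
SEM = 14.26 * sqrt(1 - 0.78)
SEM = 14.26 * sqrt(0.22) = 14.26 * 0.469042
SEM = 6.6885

6.6885


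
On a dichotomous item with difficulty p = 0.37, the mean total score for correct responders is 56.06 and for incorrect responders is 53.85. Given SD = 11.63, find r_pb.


q = 1 - p = 0.63
rpb = ((M1 - M0) / SD) * sqrt(p * q)
rpb = ((56.06 - 53.85) / 11.63) * sqrt(0.37 * 0.63)
rpb = 0.0917

0.0917


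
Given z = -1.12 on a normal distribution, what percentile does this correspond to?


CDF(z) = 0.5 * (1 + erf(z/sqrt(2)))
erf(-0.792) = -0.7373
CDF = 0.1314
Percentile rank = 0.1314 * 100 = 13.14

13.14


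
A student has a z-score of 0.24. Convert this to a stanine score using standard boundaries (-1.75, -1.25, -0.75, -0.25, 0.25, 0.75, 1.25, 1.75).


Stanine boundaries: [-1.75, -1.25, -0.75, -0.25, 0.25, 0.75, 1.25, 1.75]
z = 0.24
Check each boundary:
  z >= -1.75 -> could be stanine 2
  z >= -1.25 -> could be stanine 3
  z >= -0.75 -> could be stanine 4
  z >= -0.25 -> could be stanine 5
  z < 0.25
  z < 0.75
  z < 1.25
  z < 1.75
Highest qualifying boundary gives stanine = 5

5


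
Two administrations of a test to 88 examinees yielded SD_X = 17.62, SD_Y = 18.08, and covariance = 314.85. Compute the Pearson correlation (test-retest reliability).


r = cov(X,Y) / (SD_X * SD_Y)
r = 314.85 / (17.62 * 18.08)
r = 314.85 / 318.5696
r = 0.9883

0.9883


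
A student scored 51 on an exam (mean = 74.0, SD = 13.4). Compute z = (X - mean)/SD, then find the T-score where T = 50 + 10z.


z = (X - mean) / SD = (51 - 74.0) / 13.4
z = -23.0 / 13.4
z = -1.7164
T-score = T = 50 + 10z
Carry z at full precision (z = -23.0 / 13.4) into the conversion:
T-score = 50 + 10 * (-23.0 / 13.4) = 50 + -230 / 13.4
T-score = 50 + -17.1642
T-score = 32.8358

32.8358


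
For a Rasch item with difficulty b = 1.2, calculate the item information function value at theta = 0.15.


P = 1/(1+exp(-(0.15-1.2))) = 0.2592
I = P*(1-P) = 0.2592 * 0.7408
I = 0.192

0.192


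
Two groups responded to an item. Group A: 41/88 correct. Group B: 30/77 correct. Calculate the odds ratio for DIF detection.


Odds_A = 41/47 = 0.8723
Odds_B = 30/47 = 0.6383
OR = Odds_A / Odds_B = 0.8723 / 0.6383
Exactly, OR = (41 * 47) / (47 * 30) = 1927 / 1410
OR = 1.3667

1.3667


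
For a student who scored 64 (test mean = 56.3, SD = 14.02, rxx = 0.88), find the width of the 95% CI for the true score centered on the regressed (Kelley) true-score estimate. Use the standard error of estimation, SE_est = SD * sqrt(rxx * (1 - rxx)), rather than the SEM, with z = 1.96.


True score estimate = 0.88*64 + 0.12*56.3 = 63.076
SE_est = SD * sqrt(rxx * (1 - rxx)) = 14.02 * sqrt(0.88 * 0.12) = 14.02 * sqrt(0.1056) = 4.555961
CI = T_est +/- z * SE_est, so width = 2 * z * SE_est = 2 * 1.96 * 4.555961
Width = 17.8594

17.8594


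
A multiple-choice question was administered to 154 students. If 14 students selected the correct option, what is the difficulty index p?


Item difficulty p = number correct / total examinees
p = 14 / 154
p = 0.0909

0.0909


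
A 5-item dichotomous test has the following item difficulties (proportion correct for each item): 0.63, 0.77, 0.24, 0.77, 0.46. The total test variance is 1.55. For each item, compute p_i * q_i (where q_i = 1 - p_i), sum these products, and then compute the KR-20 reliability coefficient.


For each item, compute p_i * q_i:
  Item 1: 0.63 * 0.37 = 0.2331
  Item 2: 0.77 * 0.23 = 0.1771
  Item 3: 0.24 * 0.76 = 0.1824
  Item 4: 0.77 * 0.23 = 0.1771
  Item 5: 0.46 * 0.54 = 0.2484
Sum(p_i * q_i) = 0.2331 + 0.1771 + 0.1824 + 0.1771 + 0.2484 = 1.0181
KR-20 = (k/(k-1)) * (1 - Sum(p_i*q_i) / Var_total)
= (5/4) * (1 - 1.0181/1.55)
= 1.25 * 0.3432
KR-20 = 0.429

0.429


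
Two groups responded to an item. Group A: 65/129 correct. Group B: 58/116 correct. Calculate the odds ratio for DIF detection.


Odds_A = 65/64 = 1.0156
Odds_B = 58/58 = 1.0
OR = Odds_A / Odds_B = 1.0156 / 1.0
Exactly, OR = (65 * 58) / (64 * 58) = 3770 / 3712
OR = 1.0156

1.0156


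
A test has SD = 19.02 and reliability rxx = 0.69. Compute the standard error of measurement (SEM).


SEM = SD * sqrt(1 - rxx)
SEM = 19.02 * sqrt(1 - 0.69)
SEM = 19.02 * sqrt(0.31) = 19.02 * 0.556776
SEM = 10.5899

10.5899


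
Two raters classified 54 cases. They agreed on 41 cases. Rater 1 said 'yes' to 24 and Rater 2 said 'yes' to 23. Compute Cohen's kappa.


P_o = 41/54 = 0.759259
P_e = (24*23 + 30*31) / 2916 = 0.50823
kappa = (P_o - P_e) / (1 - P_e)
kappa = (0.759259 - 0.50823) / (1 - 0.50823)
kappa = 0.5105

0.5105


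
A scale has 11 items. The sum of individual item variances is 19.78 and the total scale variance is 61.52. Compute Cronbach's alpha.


alpha = (k/(k-1)) * (1 - sum(si^2)/s_total^2)
= (11/10) * (1 - 19.78/61.52)
alpha = 0.7463

0.7463


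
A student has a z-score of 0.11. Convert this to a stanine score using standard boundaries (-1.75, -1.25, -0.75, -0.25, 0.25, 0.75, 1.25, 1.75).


Stanine boundaries: [-1.75, -1.25, -0.75, -0.25, 0.25, 0.75, 1.25, 1.75]
z = 0.11
Check each boundary:
  z >= -1.75 -> could be stanine 2
  z >= -1.25 -> could be stanine 3
  z >= -0.75 -> could be stanine 4
  z >= -0.25 -> could be stanine 5
  z < 0.25
  z < 0.75
  z < 1.25
  z < 1.75
Highest qualifying boundary gives stanine = 5

5


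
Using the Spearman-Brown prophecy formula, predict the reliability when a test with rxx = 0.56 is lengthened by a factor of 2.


r_new = (n * rxx) / (1 + (n-1) * rxx)
r_new = (2 * 0.56) / (1 + 1 * 0.56)
r_new = 1.12 / 1.56
r_new = 0.7179

0.7179


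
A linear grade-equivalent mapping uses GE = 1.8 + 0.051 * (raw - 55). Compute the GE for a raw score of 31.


raw - median = 31 - 55 = -24
slope * diff = 0.051 * -24 = -1.224
GE = 1.8 + -1.224
GE = 0.576

0.576


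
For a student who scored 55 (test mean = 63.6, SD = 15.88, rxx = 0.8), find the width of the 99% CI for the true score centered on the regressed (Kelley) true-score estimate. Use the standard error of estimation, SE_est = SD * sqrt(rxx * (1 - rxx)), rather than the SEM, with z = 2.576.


True score estimate = 0.8*55 + 0.2*63.6 = 56.72
SE_est = SD * sqrt(rxx * (1 - rxx)) = 15.88 * sqrt(0.8 * 0.2) = 15.88 * sqrt(0.16) = 6.352
CI = T_est +/- z * SE_est, so width = 2 * z * SE_est = 2 * 2.576 * 6.352
Width = 32.7255

32.7255


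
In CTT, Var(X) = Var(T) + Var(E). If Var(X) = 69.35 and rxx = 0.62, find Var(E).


var_true = rxx * var_obs = 0.62 * 69.35 = 42.997
var_error = var_obs - var_true
var_error = 69.35 - 42.997
var_error = 26.353

26.353


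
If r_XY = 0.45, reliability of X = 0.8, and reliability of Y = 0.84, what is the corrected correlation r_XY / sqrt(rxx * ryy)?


r_corrected = rxy / sqrt(rxx * ryy)
= 0.45 / sqrt(0.8 * 0.84)
= 0.45 / sqrt(0.672)
= 0.45 / 0.819756
r_corrected = 0.5489

0.5489


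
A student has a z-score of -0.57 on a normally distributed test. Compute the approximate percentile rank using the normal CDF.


CDF(z) = 0.5 * (1 + erf(z/sqrt(2)))
erf(-0.4031) = -0.4313
CDF = 0.2843
Percentile rank = 0.2843 * 100 = 28.43

28.43


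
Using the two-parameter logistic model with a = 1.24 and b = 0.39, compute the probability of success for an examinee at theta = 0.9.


a*(theta - b) = 1.24 * (0.9 - 0.39) = 0.6324
exp(-0.6324) = 0.5313
P = 1 / (1 + 0.5313)
P = 0.653

0.653


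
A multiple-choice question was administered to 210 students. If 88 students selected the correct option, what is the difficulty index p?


Item difficulty p = number correct / total examinees
p = 88 / 210
p = 0.419

0.419


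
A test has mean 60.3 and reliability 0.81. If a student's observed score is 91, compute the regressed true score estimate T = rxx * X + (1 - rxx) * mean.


T_est = rxx * X + (1 - rxx) * mean
T_est = 0.81 * 91 + 0.19 * 60.3
T_est = 73.71 + 11.457
T_est = 85.167

85.167


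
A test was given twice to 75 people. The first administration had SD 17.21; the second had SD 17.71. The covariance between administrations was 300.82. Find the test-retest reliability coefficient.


r = cov(X,Y) / (SD_X * SD_Y)
r = 300.82 / (17.21 * 17.71)
r = 300.82 / 304.7891
r = 0.987

0.987


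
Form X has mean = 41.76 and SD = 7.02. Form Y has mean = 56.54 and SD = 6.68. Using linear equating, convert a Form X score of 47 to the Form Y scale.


slope = SD_Y / SD_X = 6.68 / 7.02 ~ 0.9516
intercept = mean_Y - slope * mean_X = 56.54 - (6.68 / 7.02) * 41.76 ~ 16.8026
Y = slope * X + intercept. To avoid rounding drift from the rounded slope/intercept, evaluate the equivalent form Y = mean_Y + SD_Y * (X - mean_X) / SD_X at full precision:
Y = 56.54 + 6.68 * (47 - 41.76) / 7.02
Y = 56.54 + 6.68 * 5.24 / 7.02
Y = 56.54 + 35.0032 / 7.02
Y = 56.54 + 4.9862
Y = 61.5262

61.5262


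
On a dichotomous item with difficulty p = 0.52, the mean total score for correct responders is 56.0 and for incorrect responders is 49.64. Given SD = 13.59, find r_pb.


q = 1 - p = 0.48
rpb = ((M1 - M0) / SD) * sqrt(p * q)
rpb = ((56.0 - 49.64) / 13.59) * sqrt(0.52 * 0.48)
rpb = 0.2338

0.2338


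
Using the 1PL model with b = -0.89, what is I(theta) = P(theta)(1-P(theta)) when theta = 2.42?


P = 1/(1+exp(-(2.42--0.89))) = 0.9648
I = P*(1-P) = 0.9648 * 0.0352
I = 0.034

0.034


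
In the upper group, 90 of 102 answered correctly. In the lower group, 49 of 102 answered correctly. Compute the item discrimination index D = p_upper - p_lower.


p_upper = 90/102 = 0.8824
p_lower = 49/102 = 0.4804
D = 0.8824 - 0.4804 = 0.402

0.402


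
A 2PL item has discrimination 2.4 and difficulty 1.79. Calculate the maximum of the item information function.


For 2PL, max info at theta = b = 1.79
I_max = a^2 / 4 = 2.4^2 / 4
= 5.76 / 4
I_max = 1.44

1.44


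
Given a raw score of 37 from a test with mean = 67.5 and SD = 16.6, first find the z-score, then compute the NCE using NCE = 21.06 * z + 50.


z = (X - mean) / SD = (37 - 67.5) / 16.6
z = -30.5 / 16.6
z = -1.8373
NCE = NCE = 21.06z + 50
Carry z at full precision (z = -30.5 / 16.6) into the conversion:
NCE = 21.06 * (-30.5 / 16.6) + 50 = -642.33 / 16.6 + 50
NCE = -38.6946 + 50
NCE = 11.3054

11.3054


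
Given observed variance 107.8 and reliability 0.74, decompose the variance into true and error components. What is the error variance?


var_true = rxx * var_obs = 0.74 * 107.8 = 79.772
var_error = var_obs - var_true
var_error = 107.8 - 79.772
var_error = 28.028

28.028


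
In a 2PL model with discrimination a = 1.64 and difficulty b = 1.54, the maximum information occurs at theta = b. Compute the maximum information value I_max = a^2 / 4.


For 2PL, max info at theta = b = 1.54
I_max = a^2 / 4 = 1.64^2 / 4
= 2.6896 / 4
I_max = 0.6724

0.6724


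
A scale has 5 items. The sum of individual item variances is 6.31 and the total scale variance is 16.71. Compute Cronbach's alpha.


alpha = (k/(k-1)) * (1 - sum(si^2)/s_total^2)
= (5/4) * (1 - 6.31/16.71)
alpha = 0.778

0.778


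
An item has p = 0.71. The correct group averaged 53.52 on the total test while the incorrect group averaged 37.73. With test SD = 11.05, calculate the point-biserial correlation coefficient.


q = 1 - p = 0.29
rpb = ((M1 - M0) / SD) * sqrt(p * q)
rpb = ((53.52 - 37.73) / 11.05) * sqrt(0.71 * 0.29)
rpb = 0.6484

0.6484


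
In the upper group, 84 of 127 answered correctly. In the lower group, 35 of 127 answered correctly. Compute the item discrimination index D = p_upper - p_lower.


p_upper = 84/127 = 0.6614
p_lower = 35/127 = 0.2756
D = 0.6614 - 0.2756 = 0.3858

0.3858


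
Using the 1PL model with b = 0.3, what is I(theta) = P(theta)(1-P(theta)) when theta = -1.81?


P = 1/(1+exp(-(-1.81-0.3))) = 0.1081
I = P*(1-P) = 0.1081 * 0.8919
I = 0.0964

0.0964


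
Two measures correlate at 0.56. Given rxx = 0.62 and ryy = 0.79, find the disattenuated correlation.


r_corrected = rxy / sqrt(rxx * ryy)
= 0.56 / sqrt(0.62 * 0.79)
= 0.56 / sqrt(0.4898)
= 0.56 / 0.699857
r_corrected = 0.8002

0.8002


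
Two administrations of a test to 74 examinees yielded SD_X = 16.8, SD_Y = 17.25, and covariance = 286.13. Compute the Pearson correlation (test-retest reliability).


r = cov(X,Y) / (SD_X * SD_Y)
r = 286.13 / (16.8 * 17.25)
r = 286.13 / 289.8
r = 0.9873

0.9873


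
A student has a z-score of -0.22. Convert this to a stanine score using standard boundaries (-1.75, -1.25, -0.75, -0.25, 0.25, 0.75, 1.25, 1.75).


Stanine boundaries: [-1.75, -1.25, -0.75, -0.25, 0.25, 0.75, 1.25, 1.75]
z = -0.22
Check each boundary:
  z >= -1.75 -> could be stanine 2
  z >= -1.25 -> could be stanine 3
  z >= -0.75 -> could be stanine 4
  z >= -0.25 -> could be stanine 5
  z < 0.25
  z < 0.75
  z < 1.25
  z < 1.75
Highest qualifying boundary gives stanine = 5

5


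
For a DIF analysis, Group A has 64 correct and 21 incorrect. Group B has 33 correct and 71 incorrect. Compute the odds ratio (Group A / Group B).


Odds_A = 64/21 = 3.0476
Odds_B = 33/71 = 0.4648
OR = Odds_A / Odds_B = 3.0476 / 0.4648
Exactly, OR = (64 * 71) / (21 * 33) = 4544 / 693
OR = 6.557

6.557


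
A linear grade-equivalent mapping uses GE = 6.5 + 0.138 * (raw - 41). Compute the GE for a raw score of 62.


raw - median = 62 - 41 = 21
slope * diff = 0.138 * 21 = 2.898
GE = 6.5 + 2.898
GE = 9.398

9.398


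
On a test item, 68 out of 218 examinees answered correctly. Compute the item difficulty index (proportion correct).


Item difficulty p = number correct / total examinees
p = 68 / 218
p = 0.3119

0.3119


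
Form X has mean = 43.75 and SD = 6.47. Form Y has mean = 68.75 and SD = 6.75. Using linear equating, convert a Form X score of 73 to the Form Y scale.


slope = SD_Y / SD_X = 6.75 / 6.47 ~ 1.0433
intercept = mean_Y - slope * mean_X = 68.75 - (6.75 / 6.47) * 43.75 ~ 23.1066
Y = slope * X + intercept. To avoid rounding drift from the rounded slope/intercept, evaluate the equivalent form Y = mean_Y + SD_Y * (X - mean_X) / SD_X at full precision:
Y = 68.75 + 6.75 * (73 - 43.75) / 6.47
Y = 68.75 + 6.75 * 29.25 / 6.47
Y = 68.75 + 197.4375 / 6.47
Y = 68.75 + 30.5158
Y = 99.2658

99.2658


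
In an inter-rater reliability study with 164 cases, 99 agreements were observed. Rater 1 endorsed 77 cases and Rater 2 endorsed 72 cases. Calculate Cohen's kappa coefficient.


P_o = 99/164 = 0.603659
P_e = (77*72 + 87*92) / 26896 = 0.503718
kappa = (P_o - P_e) / (1 - P_e)
kappa = (0.603659 - 0.503718) / (1 - 0.503718)
kappa = 0.2014

0.2014


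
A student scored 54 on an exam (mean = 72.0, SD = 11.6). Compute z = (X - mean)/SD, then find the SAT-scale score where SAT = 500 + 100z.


z = (X - mean) / SD = (54 - 72.0) / 11.6
z = -18.0 / 11.6
z = -1.5517
SAT-scale = SAT = 500 + 100z
Carry z at full precision (z = -18.0 / 11.6) into the conversion:
SAT-scale = 500 + 100 * (-18.0 / 11.6) = 500 + -1800 / 11.6
SAT-scale = 500 + -155.1724
SAT-scale = 344.8276

344.8276


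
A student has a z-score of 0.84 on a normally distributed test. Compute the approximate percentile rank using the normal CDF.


CDF(z) = 0.5 * (1 + erf(z/sqrt(2)))
erf(0.594) = 0.5991
CDF = 0.7995
Percentile rank = 0.7995 * 100 = 79.95

79.95


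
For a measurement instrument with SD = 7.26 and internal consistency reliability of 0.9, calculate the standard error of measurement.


SEM = SD * sqrt(1 - rxx)
SEM = 7.26 * sqrt(1 - 0.9)
SEM = 7.26 * sqrt(0.1) = 7.26 * 0.316228
SEM = 2.2958

2.2958


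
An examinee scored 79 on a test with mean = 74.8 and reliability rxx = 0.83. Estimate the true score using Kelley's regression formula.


T_est = rxx * X + (1 - rxx) * mean
T_est = 0.83 * 79 + 0.17 * 74.8
T_est = 65.57 + 12.716
T_est = 78.286

78.286


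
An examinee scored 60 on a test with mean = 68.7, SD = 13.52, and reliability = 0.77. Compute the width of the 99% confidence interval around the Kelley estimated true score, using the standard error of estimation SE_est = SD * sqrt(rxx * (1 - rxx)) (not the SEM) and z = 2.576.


True score estimate = 0.77*60 + 0.23*68.7 = 62.001
SE_est = SD * sqrt(rxx * (1 - rxx)) = 13.52 * sqrt(0.77 * 0.23) = 13.52 * sqrt(0.1771) = 5.689656
CI = T_est +/- z * SE_est, so width = 2 * z * SE_est = 2 * 2.576 * 5.689656
Width = 29.3131

29.3131


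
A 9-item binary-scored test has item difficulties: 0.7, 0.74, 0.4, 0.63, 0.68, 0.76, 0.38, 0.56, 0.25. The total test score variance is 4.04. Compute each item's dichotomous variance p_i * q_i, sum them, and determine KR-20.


For each item, compute p_i * q_i:
  Item 1: 0.7 * 0.3 = 0.21
  Item 2: 0.74 * 0.26 = 0.1924
  Item 3: 0.4 * 0.6 = 0.24
  Item 4: 0.63 * 0.37 = 0.2331
  Item 5: 0.68 * 0.32 = 0.2176
  Item 6: 0.76 * 0.24 = 0.1824
  Item 7: 0.38 * 0.62 = 0.2356
  Item 8: 0.56 * 0.44 = 0.2464
  Item 9: 0.25 * 0.75 = 0.1875
Sum(p_i * q_i) = 0.21 + 0.1924 + 0.24 + 0.2331 + 0.2176 + 0.1824 + 0.2356 + 0.2464 + 0.1875 = 1.945
KR-20 = (k/(k-1)) * (1 - Sum(p_i*q_i) / Var_total)
= (9/8) * (1 - 1.945/4.04)
= 1.125 * 0.5186
KR-20 = 0.5834

0.5834


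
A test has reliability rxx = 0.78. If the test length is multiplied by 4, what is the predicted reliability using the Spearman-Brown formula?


r_new = (n * rxx) / (1 + (n-1) * rxx)
r_new = (4 * 0.78) / (1 + 3 * 0.78)
r_new = 3.12 / 3.34
r_new = 0.9341

0.9341


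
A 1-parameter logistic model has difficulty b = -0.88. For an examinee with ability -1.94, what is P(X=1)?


theta - b = -1.94 - -0.88 = -1.06
exp(-(theta - b)) = exp(1.06) = 2.8864
P = 1 / (1 + 2.8864)
P = 0.2573

0.2573


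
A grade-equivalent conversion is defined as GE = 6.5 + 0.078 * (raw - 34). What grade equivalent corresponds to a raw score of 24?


raw - median = 24 - 34 = -10
slope * diff = 0.078 * -10 = -0.78
GE = 6.5 + -0.78
GE = 5.72

5.72


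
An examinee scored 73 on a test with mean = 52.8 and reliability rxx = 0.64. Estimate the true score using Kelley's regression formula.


T_est = rxx * X + (1 - rxx) * mean
T_est = 0.64 * 73 + 0.36 * 52.8
T_est = 46.72 + 19.008
T_est = 65.728

65.728


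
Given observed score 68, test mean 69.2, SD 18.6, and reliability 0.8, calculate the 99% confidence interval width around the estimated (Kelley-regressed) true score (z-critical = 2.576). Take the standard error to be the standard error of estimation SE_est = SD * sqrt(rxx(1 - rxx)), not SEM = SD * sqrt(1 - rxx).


True score estimate = 0.8*68 + 0.2*69.2 = 68.24
SE_est = SD * sqrt(rxx * (1 - rxx)) = 18.6 * sqrt(0.8 * 0.2) = 18.6 * sqrt(0.16) = 7.44
CI = T_est +/- z * SE_est, so width = 2 * z * SE_est = 2 * 2.576 * 7.44
Width = 38.3309

38.3309


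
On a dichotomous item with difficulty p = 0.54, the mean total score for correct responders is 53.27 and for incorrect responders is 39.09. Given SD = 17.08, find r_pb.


q = 1 - p = 0.46
rpb = ((M1 - M0) / SD) * sqrt(p * q)
rpb = ((53.27 - 39.09) / 17.08) * sqrt(0.54 * 0.46)
rpb = 0.4138

0.4138


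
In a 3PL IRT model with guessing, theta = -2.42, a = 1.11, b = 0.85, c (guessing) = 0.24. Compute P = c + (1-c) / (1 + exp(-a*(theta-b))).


logit = 1.11*(-2.42 - 0.85) = -3.6297
P* = 1/(1 + exp(--3.6297)) = 0.0258
P = 0.24 + (1 - 0.24) * 0.0258
P = 0.2596

0.2596


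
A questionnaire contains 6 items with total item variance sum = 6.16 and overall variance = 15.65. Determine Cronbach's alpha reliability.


alpha = (k/(k-1)) * (1 - sum(si^2)/s_total^2)
= (6/5) * (1 - 6.16/15.65)
alpha = 0.7277

0.7277


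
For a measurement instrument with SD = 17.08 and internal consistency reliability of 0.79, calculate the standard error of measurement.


SEM = SD * sqrt(1 - rxx)
SEM = 17.08 * sqrt(1 - 0.79)
SEM = 17.08 * sqrt(0.21) = 17.08 * 0.458258
SEM = 7.827

7.827


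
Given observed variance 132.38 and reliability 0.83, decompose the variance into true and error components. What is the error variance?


var_true = rxx * var_obs = 0.83 * 132.38 = 109.8754
var_error = var_obs - var_true
var_error = 132.38 - 109.8754
var_error = 22.5046

22.5046


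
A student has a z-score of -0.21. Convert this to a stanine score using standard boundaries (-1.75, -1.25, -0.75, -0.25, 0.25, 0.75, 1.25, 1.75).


Stanine boundaries: [-1.75, -1.25, -0.75, -0.25, 0.25, 0.75, 1.25, 1.75]
z = -0.21
Check each boundary:
  z >= -1.75 -> could be stanine 2
  z >= -1.25 -> could be stanine 3
  z >= -0.75 -> could be stanine 4
  z >= -0.25 -> could be stanine 5
  z < 0.25
  z < 0.75
  z < 1.25
  z < 1.75
Highest qualifying boundary gives stanine = 5

5


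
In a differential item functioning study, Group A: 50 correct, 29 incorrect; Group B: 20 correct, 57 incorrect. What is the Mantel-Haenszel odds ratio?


Odds_A = 50/29 = 1.7241
Odds_B = 20/57 = 0.3509
OR = Odds_A / Odds_B = 1.7241 / 0.3509
Exactly, OR = (50 * 57) / (29 * 20) = 2850 / 580
OR = 4.9138

4.9138


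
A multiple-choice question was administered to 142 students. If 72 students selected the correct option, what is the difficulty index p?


Item difficulty p = number correct / total examinees
p = 72 / 142
p = 0.507

0.507


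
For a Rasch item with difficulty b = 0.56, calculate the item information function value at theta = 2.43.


P = 1/(1+exp(-(2.43-0.56))) = 0.8665
I = P*(1-P) = 0.8665 * 0.1335
I = 0.1157

0.1157


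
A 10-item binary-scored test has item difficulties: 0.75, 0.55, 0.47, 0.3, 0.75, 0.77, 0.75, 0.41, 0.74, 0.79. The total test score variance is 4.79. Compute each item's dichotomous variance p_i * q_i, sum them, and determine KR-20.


For each item, compute p_i * q_i:
  Item 1: 0.75 * 0.25 = 0.1875
  Item 2: 0.55 * 0.45 = 0.2475
  Item 3: 0.47 * 0.53 = 0.2491
  Item 4: 0.3 * 0.7 = 0.21
  Item 5: 0.75 * 0.25 = 0.1875
  Item 6: 0.77 * 0.23 = 0.1771
  Item 7: 0.75 * 0.25 = 0.1875
  Item 8: 0.41 * 0.59 = 0.2419
  Item 9: 0.74 * 0.26 = 0.1924
  Item 10: 0.79 * 0.21 = 0.1659
Sum(p_i * q_i) = 0.1875 + 0.2475 + 0.2491 + 0.21 + 0.1875 + 0.1771 + 0.1875 + 0.2419 + 0.1924 + 0.1659 = 2.0464
KR-20 = (k/(k-1)) * (1 - Sum(p_i*q_i) / Var_total)
= (10/9) * (1 - 2.0464/4.79)
= 1.1111 * 0.5728
KR-20 = 0.6364

0.6364
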